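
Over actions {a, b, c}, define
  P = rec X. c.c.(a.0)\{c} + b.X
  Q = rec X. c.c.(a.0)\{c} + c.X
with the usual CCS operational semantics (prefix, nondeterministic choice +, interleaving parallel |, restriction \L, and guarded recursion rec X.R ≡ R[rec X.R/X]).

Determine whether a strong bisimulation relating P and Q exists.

NO

Reachable graph of P (4 states):
  m0 = rec X. c.c.(a.0)\{c} + b.X | =b=> m0, =c=> m1
  m1 = c.(a.0)\{c} | =c=> m2
  m2 = (a.0)\{c} | =a=> m3
  m3 = 0\{c} | (no moves)
Reachable graph of Q (4 states):
  n0 = rec X. c.c.(a.0)\{c} + c.X | =c=> n0, =c=> n1
  n1 = c.(a.0)\{c} | =c=> n2
  n2 = (a.0)\{c} | =a=> n3
  n3 = 0\{c} | (no moves)
Bisimilarity quotient blocks:
  B0 = {m0}
  B1 = {m1, n1}
  B2 = {m2, n2}
  B3 = {m3, n3}
  B4 = {n0}
m0 ∈ B0, n0 ∈ B4 → different blocks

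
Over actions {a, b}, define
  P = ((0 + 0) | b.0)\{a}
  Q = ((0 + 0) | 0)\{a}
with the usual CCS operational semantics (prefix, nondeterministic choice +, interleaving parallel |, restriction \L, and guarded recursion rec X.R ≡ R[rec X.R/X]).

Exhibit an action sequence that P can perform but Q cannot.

b

P's transition system — 2 states:
  p0 = ((0 + 0) | b.0)\{a} ⊢ --b--▸ p1
  p1 = ((0 + 0) | 0)\{a} ⊢ ·
Q's transition system — 1 states:
  q0 = ((0 + 0) | 0)\{a} ⊢ ·
Trace ⟨b⟩ through P, begin at {p0}:
  [1] b ⇒ {p1}
  P completes σ.
Trace ⟨b⟩ through Q, begin at {q0}:
  [1] b ⇒ ∅  — Q cannot continue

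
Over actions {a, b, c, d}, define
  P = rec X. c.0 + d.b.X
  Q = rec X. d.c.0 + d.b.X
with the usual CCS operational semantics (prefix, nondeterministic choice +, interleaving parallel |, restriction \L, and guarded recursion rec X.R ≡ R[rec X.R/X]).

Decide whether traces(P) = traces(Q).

traces(P) ≠ traces(Q) — witness ⟨c⟩

Reachable graph of P (3 states):
  s0 = rec X. c.0 + d.b.X | —c→ s1, —d→ s2
  s1 = 0 | deadlocked
  s2 = b.(rec X. c.0 + d.b.X) | —b→ s0
Reachable graph of Q (4 states):
  t0 = rec X. d.c.0 + d.b.X | —d→ t1, —d→ t2
  t1 = b.(rec X. d.c.0 + d.b.X) | —b→ t0
  t2 = c.0 | —c→ t3
  t3 = 0 | deadlocked
Run σ = ⟨c⟩ on P: start {s0}
  step 1 (c): {s1}
  ✓ P
Run σ = ⟨c⟩ on Q: start {t0}
  step 1 (c): no successor for Q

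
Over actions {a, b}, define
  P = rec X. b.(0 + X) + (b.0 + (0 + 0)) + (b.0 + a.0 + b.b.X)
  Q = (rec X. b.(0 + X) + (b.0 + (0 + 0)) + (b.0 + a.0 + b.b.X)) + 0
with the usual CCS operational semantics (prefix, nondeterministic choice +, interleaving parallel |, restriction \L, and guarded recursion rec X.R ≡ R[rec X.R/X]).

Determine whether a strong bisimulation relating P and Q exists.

P ~ Q

Reachable graph of P (4 states):
  p0 = rec X. b.(0 + X) + (b.0 + (0 + 0)) + (b.0 + a.0 + b.b.X) → -a-> p1, -b-> p1, -b-> p2, -b-> p3
  p1 = 0 → ·
  p2 = 0 + (rec X. b.(0 + X) + (b.0 + (0 + 0)) + (b.0 + a.0 + b.b.X)) → -a-> p1, -b-> p1, -b-> p2, -b-> p3
  p3 = b.(rec X. b.(0 + X) + (b.0 + (0 + 0)) + (b.0 + a.0 + b.b.X)) → -b-> p0
Reachable graph of Q (5 states):
  q0 = (rec X. b.(0 + X) + (b.0 + (0 + 0)) + (b.0 + a.0 + b.b.X)) + 0 → -a-> q1, -b-> q1, -b-> q2, -b-> q3
  q1 = 0 → ·
  q2 = 0 + (rec X. b.(0 + X) + (b.0 + (0 + 0)) + (b.0 + a.0 + b.b.X)) → -a-> q1, -b-> q1, -b-> q2, -b-> q3
  q3 = b.(rec X. b.(0 + X) + (b.0 + (0 + 0)) + (b.0 + a.0 + b.b.X)) → -b-> q4
  q4 = rec X. b.(0 + X) + (b.0 + (0 + 0)) + (b.0 + a.0 + b.b.X) → -a-> q1, -b-> q1, -b-> q2, -b-> q3
Partition-refinement fixed point:
  B0 = {p0, p2, q0, q2, q4}
  B1 = {p1, q1}
  B2 = {p3, q3}
p0 ∈ B0, q0 ∈ B0 → same block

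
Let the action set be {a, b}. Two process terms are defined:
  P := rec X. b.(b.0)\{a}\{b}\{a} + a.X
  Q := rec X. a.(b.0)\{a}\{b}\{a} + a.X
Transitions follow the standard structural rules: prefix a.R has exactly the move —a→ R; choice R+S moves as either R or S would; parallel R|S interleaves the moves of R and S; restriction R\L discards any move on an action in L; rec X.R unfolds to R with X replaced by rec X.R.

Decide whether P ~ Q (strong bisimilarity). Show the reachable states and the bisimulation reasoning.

NO

Reachable graph of P (2 states):
  m0 = rec X. b.(b.0)\{a}\{b}\{a} + a.X → ··a··> m0, ··b··> m1
  m1 = (b.0)\{a}\{b}\{a} → deadlocked
Reachable graph of Q (2 states):
  n0 = rec X. a.(b.0)\{a}\{b}\{a} + a.X → ··a··> n0, ··a··> n1
  n1 = (b.0)\{a}\{b}\{a} → deadlocked
Bisimilarity quotient blocks:
  B0 = {m0}
  B1 = {m1, n1}
  B2 = {n0}
m0 ∈ B0, n0 ∈ B2 → different blocks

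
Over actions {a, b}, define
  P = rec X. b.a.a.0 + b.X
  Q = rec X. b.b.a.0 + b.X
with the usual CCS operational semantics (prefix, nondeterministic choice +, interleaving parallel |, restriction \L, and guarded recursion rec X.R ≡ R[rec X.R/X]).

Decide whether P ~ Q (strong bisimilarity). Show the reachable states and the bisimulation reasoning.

LTS(P): 4 reachable states
  p0 = rec X. b.a.a.0 + b.X → -b-> p0, -b-> p1
  p1 = a.a.0 → -a-> p2
  p2 = a.0 → -a-> p3
  p3 = 0 → ·
LTS(Q): 4 reachable states
  q0 = rec X. b.b.a.0 + b.X → -b-> q0, -b-> q1
  q1 = b.a.0 → -b-> q2
  q2 = a.0 → -a-> q3
  q3 = 0 → ·
Partition-refinement fixed point:
  B0 = {p0}
  B1 = {p1}
  B2 = {p2, q2}
  B3 = {p3, q3}
  B4 = {q0}
  B5 = {q1}
p0 ∈ B0, q0 ∈ B4 → different blocks

P ≁ Q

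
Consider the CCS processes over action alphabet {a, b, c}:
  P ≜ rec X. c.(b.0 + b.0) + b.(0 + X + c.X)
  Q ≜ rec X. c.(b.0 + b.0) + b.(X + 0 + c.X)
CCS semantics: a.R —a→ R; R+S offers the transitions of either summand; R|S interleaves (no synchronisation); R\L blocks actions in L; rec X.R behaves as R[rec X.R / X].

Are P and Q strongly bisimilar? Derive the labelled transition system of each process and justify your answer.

P ~ Q

LTS(P): 4 reachable states
  m0 = rec X. c.(b.0 + b.0) + b.(0 + X + c.X) ⊢ =b=> m1, =c=> m2
  m1 = 0 + (rec X. c.(b.0 + b.0) + b.(0 + X + c.X)) + c.(rec X. c.(b.0 + b.0) + b.(0 + X + c.X)) ⊢ =b=> m1, =c=> m0, =c=> m2
  m2 = b.0 + b.0 ⊢ =b=> m3
  m3 = 0 ⊢ stopped
LTS(Q): 4 reachable states
  n0 = rec X. c.(b.0 + b.0) + b.(X + 0 + c.X) ⊢ =b=> n1, =c=> n2
  n1 = (rec X. c.(b.0 + b.0) + b.(X + 0 + c.X)) + 0 + c.(rec X. c.(b.0 + b.0) + b.(X + 0 + c.X)) ⊢ =b=> n1, =c=> n0, =c=> n2
  n2 = b.0 + b.0 ⊢ =b=> n3
  n3 = 0 ⊢ stopped
Partition-refinement fixed point:
  B0 = {m0, n0}
  B1 = {m2, n2}
  B2 = {m3, n3}
  B3 = {m1, n1}
m0 ∈ B0, n0 ∈ B0 → same block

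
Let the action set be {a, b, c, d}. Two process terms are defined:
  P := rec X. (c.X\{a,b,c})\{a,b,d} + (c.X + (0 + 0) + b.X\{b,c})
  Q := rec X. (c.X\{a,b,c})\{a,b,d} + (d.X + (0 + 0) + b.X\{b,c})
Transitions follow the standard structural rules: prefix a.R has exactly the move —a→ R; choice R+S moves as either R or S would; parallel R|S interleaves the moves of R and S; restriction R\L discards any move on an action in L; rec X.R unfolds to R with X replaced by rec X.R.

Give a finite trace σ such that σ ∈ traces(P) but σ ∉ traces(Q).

cb

P's transition system — 3 states:
  u0 = rec X. (c.X\{a,b,c})\{a,b,d} + (c.X + (0 + 0) + b.X\{b,c}) has moves -b-> u1, -c-> u0, -c-> u2
  u1 = (rec X. (c.X\{a,b,c})\{a,b,d} + (c.X + (0 + 0) + b.X\{b,c}))\{b,c} has moves (no moves)
  u2 = (rec X. (c.X\{a,b,c})\{a,b,d} + (c.X + (0 + 0) + b.X\{b,c}))\{a,b,c}\{a,b,d} has moves (no moves)
Q's transition system — 3 states:
  v0 = rec X. (c.X\{a,b,c})\{a,b,d} + (d.X + (0 + 0) + b.X\{b,c}) has moves -b-> v1, -c-> v2, -d-> v0
  v1 = (rec X. (c.X\{a,b,c})\{a,b,d} + (d.X + (0 + 0) + b.X\{b,c}))\{b,c} has moves -d-> v1
  v2 = (rec X. (c.X\{a,b,c})\{a,b,d} + (d.X + (0 + 0) + b.X\{b,c}))\{a,b,c}\{a,b,d} has moves (no moves)
Run σ = ⟨cb⟩ on P: start {u0}
  step 1 (c): {u0, u2}
  step 2 (b): {u1}
  P completes σ.
Run σ = ⟨cb⟩ on Q: start {v0}
  step 1 (c): {v2}
  step 2 (b): ∅  — Q cannot continue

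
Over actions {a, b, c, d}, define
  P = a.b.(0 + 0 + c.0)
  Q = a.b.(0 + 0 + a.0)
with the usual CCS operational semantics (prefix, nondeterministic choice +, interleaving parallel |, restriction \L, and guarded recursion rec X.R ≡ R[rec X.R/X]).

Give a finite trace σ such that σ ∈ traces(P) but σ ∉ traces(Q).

LTS(P): 4 reachable states
  u0 = a.b.(0 + 0 + c.0) | ··a··> u1
  u1 = b.(0 + 0 + c.0) | ··b··> u2
  u2 = 0 + 0 + c.0 | ··c··> u3
  u3 = 0 | ·
LTS(Q): 4 reachable states
  v0 = a.b.(0 + 0 + a.0) | ··a··> v1
  v1 = b.(0 + 0 + a.0) | ··b··> v2
  v2 = 0 + 0 + a.0 | ··a··> v3
  v3 = 0 | ·
Run σ = ⟨abc⟩ on P: start {u0}
  [1] a ⇒ {u1}
  [2] b ⇒ {u2}
  [3] c ⇒ {u3}
  — P admits the full trace.
Run σ = ⟨abc⟩ on Q: start {v0}
  [1] a ⇒ {v1}
  [2] b ⇒ {v2}
  [3] c ⇒ ∅ (Q stuck)

abc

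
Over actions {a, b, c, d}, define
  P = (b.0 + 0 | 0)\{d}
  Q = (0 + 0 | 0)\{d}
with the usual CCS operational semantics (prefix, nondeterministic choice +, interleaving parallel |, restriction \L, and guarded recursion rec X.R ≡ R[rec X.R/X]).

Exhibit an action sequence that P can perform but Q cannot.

b

Reachable graph of P (2 states):
  u0 = (b.0 + 0 | 0)\{d} has moves —b→ u1
  u1 = 0\{d} has moves ·
Reachable graph of Q (1 states):
  v0 = (0 + 0 | 0)\{d} has moves ·
Run σ = ⟨b⟩ on P: start {u0}
  step 1 (b): {u1}
  P completes σ.
Run σ = ⟨b⟩ on Q: start {v0}
  step 1 (b): ∅  — Q cannot continue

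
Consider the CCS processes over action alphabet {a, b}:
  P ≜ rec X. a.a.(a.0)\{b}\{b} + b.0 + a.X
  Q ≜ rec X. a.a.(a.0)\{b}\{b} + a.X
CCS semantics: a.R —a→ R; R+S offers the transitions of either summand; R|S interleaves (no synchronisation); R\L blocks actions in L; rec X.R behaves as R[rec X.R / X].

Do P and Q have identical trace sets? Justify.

NO — witness ⟨b⟩

LTS(P): 5 reachable states
  s0 = rec X. a.a.(a.0)\{b}\{b} + b.0 + a.X → —a→ s0, —a→ s1, —b→ s2
  s1 = a.(a.0)\{b}\{b} → —a→ s3
  s2 = 0 → stopped
  s3 = (a.0)\{b}\{b} → —a→ s4
  s4 = 0\{b}\{b} → stopped
LTS(Q): 4 reachable states
  t0 = rec X. a.a.(a.0)\{b}\{b} + a.X → —a→ t0, —a→ t1
  t1 = a.(a.0)\{b}\{b} → —a→ t2
  t2 = (a.0)\{b}\{b} → —a→ t3
  t3 = 0\{b}\{b} → stopped
Executing b from P (initial set {s0}):
  step 1 (b): {s2}
  ✓ P
Executing b from Q (initial set {t0}):
  step 1 (b): ∅  — Q cannot continue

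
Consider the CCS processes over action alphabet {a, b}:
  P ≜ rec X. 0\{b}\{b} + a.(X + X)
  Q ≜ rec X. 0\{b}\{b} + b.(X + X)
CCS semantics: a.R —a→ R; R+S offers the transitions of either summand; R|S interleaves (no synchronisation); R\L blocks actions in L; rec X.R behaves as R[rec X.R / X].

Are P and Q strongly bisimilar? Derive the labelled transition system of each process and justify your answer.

Reachable graph of P (2 states):
  p0 = rec X. 0\{b}\{b} + a.(X + X) :: --a--▸ p1
  p1 = (rec X. 0\{b}\{b} + a.(X + X)) + (rec X. 0\{b}\{b} + a.(X + X)) :: --a--▸ p1
Reachable graph of Q (2 states):
  q0 = rec X. 0\{b}\{b} + b.(X + X) :: --b--▸ q1
  q1 = (rec X. 0\{b}\{b} + b.(X + X)) + (rec X. 0\{b}\{b} + b.(X + X)) :: --b--▸ q1
Coarsest stable partition (strong bisimilarity classes):
  B0 = {p0, p1}
  B1 = {q0, q1}
p0 ∈ B0, q0 ∈ B1 → different blocks

NO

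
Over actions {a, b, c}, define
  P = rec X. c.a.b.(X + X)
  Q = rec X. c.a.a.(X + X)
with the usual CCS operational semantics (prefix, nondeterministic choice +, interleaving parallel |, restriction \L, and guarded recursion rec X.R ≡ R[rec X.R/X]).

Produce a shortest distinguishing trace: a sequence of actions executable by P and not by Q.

cab

Reachable graph of P (4 states):
  m0 = rec X. c.a.b.(X + X) has moves ··c··> m1
  m1 = a.b.((rec X. c.a.b.(X + X)) + (rec X. c.a.b.(X + X))) has moves ··a··> m2
  m2 = b.((rec X. c.a.b.(X + X)) + (rec X. c.a.b.(X + X))) has moves ··b··> m3
  m3 = (rec X. c.a.b.(X + X)) + (rec X. c.a.b.(X + X)) has moves ··c··> m1
Reachable graph of Q (4 states):
  n0 = rec X. c.a.a.(X + X) has moves ··c··> n1
  n1 = a.a.((rec X. c.a.a.(X + X)) + (rec X. c.a.a.(X + X))) has moves ··a··> n2
  n2 = a.((rec X. c.a.a.(X + X)) + (rec X. c.a.a.(X + X))) has moves ··a··> n3
  n3 = (rec X. c.a.a.(X + X)) + (rec X. c.a.a.(X + X)) has moves ··c··> n1
Executing cab from P (initial set {m0}):
  step 1 (c): {m1}
  step 2 (a): {m2}
  step 3 (b): {m3}
  ✓ P
Executing cab from Q (initial set {n0}):
  step 1 (c): {n1}
  step 2 (a): {n2}
  step 3 (b): ∅  — Q cannot continue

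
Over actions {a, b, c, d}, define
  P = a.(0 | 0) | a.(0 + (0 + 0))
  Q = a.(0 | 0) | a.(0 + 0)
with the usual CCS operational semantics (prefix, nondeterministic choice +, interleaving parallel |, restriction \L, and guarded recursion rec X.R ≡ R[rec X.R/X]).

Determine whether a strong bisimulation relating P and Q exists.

P ~ Q

Reachable graph of P (4 states):
  s0 = a.(0 | 0) | a.(0 + (0 + 0)) → -a-> s1, -a-> s2
  s1 = 0 | 0 | a.(0 + (0 + 0)) → -a-> s3
  s2 = a.(0 | 0) | (0 + (0 + 0)) → -a-> s3
  s3 = 0 | 0 | (0 + (0 + 0)) → ·
Reachable graph of Q (4 states):
  t0 = a.(0 | 0) | a.(0 + 0) → -a-> t1, -a-> t2
  t1 = 0 | 0 | a.(0 + 0) → -a-> t3
  t2 = a.(0 | 0) | (0 + 0) → -a-> t3
  t3 = 0 | 0 | (0 + 0) → ·
Coarsest stable partition (strong bisimilarity classes):
  B0 = {s0, t0}
  B1 = {s1, s2, t1, t2}
  B2 = {s3, t3}
s0 ∈ B0, t0 ∈ B0 → same block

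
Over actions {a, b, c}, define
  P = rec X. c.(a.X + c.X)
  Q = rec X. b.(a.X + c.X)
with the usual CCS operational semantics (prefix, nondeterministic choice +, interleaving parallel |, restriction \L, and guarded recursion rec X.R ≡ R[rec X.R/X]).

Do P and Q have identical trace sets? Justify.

NO — witness ⟨c⟩

Reachable graph of P (2 states):
  p0 = rec X. c.(a.X + c.X) | =c=> p1
  p1 = a.(rec X. c.(a.X + c.X)) + c.(rec X. c.(a.X + c.X)) | =a=> p0, =c=> p0
Reachable graph of Q (2 states):
  q0 = rec X. b.(a.X + c.X) | =b=> q1
  q1 = a.(rec X. b.(a.X + c.X)) + c.(rec X. b.(a.X + c.X)) | =a=> q0, =c=> q0
Trace ⟨c⟩ through P, begin at {p0}:
  after c @ step 1: {p1}
  P completes σ.
Trace ⟨c⟩ through Q, begin at {q0}:
  after c @ step 1: ∅  — Q cannot continue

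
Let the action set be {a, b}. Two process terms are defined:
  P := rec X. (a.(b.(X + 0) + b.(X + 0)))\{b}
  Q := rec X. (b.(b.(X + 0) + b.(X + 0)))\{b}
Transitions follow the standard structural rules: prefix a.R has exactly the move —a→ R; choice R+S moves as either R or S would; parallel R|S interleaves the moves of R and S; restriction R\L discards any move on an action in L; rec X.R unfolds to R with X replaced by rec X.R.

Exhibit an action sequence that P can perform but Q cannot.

a

Reachable graph of P (2 states):
  s0 = rec X. (a.(b.(X + 0) + b.(X + 0)))\{b} | —a→ s1
  s1 = (b.((rec X. (a.(b.(X + 0) + b.(X + 0)))\{b}) + 0) + b.((rec X. (a.(b.(X + 0) + b.(X + 0)))\{b}) + 0))\{b} | stopped
Reachable graph of Q (1 states):
  t0 = rec X. (b.(b.(X + 0) + b.(X + 0)))\{b} | stopped
Trace ⟨a⟩ through P, begin at {s0}:
  [1] a ⇒ {s1}
  — P admits the full trace.
Trace ⟨a⟩ through Q, begin at {t0}:
  [1] a ⇒ no successor for Q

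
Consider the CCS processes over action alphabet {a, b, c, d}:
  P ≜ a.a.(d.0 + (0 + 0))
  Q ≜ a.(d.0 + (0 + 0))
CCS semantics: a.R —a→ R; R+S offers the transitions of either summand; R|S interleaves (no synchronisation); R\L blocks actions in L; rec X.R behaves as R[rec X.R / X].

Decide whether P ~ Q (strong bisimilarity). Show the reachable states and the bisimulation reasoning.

NO

Reachable graph of P (4 states):
  u0 = a.a.(d.0 + (0 + 0)) :: ··a··> u1
  u1 = a.(d.0 + (0 + 0)) :: ··a··> u2
  u2 = d.0 + (0 + 0) :: ··d··> u3
  u3 = 0 :: ∅
Reachable graph of Q (3 states):
  v0 = a.(d.0 + (0 + 0)) :: ··a··> v1
  v1 = d.0 + (0 + 0) :: ··d··> v2
  v2 = 0 :: ∅
Bisimilarity quotient blocks:
  B0 = {u0}
  B1 = {u1, v0}
  B2 = {u2, v1}
  B3 = {u3, v2}
u0 ∈ B0, v0 ∈ B1 → different blocks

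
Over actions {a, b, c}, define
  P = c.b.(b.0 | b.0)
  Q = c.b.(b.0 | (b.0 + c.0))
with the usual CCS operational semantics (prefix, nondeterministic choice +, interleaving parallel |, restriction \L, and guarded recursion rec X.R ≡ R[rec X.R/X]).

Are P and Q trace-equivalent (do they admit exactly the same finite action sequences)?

NO — witness ⟨cbc⟩

Reachable graph of P (6 states):
  s0 = c.b.(b.0 | b.0) ⊢ --c--▸ s1
  s1 = b.(b.0 | b.0) ⊢ --b--▸ s2
  s2 = b.0 | b.0 ⊢ --b--▸ s3, --b--▸ s4
  s3 = 0 | b.0 ⊢ --b--▸ s5
  s4 = b.0 | 0 ⊢ --b--▸ s5
  s5 = 0 | 0 ⊢ (no moves)
Reachable graph of Q (6 states):
  t0 = c.b.(b.0 | (b.0 + c.0)) ⊢ --c--▸ t1
  t1 = b.(b.0 | (b.0 + c.0)) ⊢ --b--▸ t2
  t2 = b.0 | (b.0 + c.0) ⊢ --b--▸ t3, --b--▸ t4, --c--▸ t4
  t3 = 0 | (b.0 + c.0) ⊢ --b--▸ t5, --c--▸ t5
  t4 = b.0 | 0 ⊢ --b--▸ t5
  t5 = 0 | 0 ⊢ (no moves)
Run σ = ⟨cbc⟩ on Q: start {t0}
  after c @ step 1: {t1}
  after b @ step 2: {t2}
  after c @ step 3: {t4}
  ✓ Q
Run σ = ⟨cbc⟩ on P: start {s0}
  after c @ step 1: {s1}
  after b @ step 2: {s2}
  after c @ step 3: ∅ (P stuck)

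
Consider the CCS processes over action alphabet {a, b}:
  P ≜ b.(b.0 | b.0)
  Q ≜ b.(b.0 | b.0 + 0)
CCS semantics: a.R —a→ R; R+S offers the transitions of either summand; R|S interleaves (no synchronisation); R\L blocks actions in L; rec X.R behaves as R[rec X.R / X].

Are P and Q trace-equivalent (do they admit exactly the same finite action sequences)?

YES

LTS(P): 5 reachable states
  s0 = b.(b.0 | b.0) :: -b-> s1
  s1 = b.0 | b.0 :: -b-> s2, -b-> s3
  s2 = 0 | b.0 :: -b-> s4
  s3 = b.0 | 0 :: -b-> s4
  s4 = 0 | 0 :: stopped
LTS(Q): 5 reachable states
  t0 = b.(b.0 | b.0 + 0) :: -b-> t1
  t1 = b.0 | b.0 + 0 :: -b-> t2, -b-> t3
  t2 = 0 | b.0 :: -b-> t4
  t3 = b.0 | 0 :: -b-> t4
  t4 = 0 | 0 :: stopped
Partition-refinement fixed point:
  B0 = {s0, t0}
  B1 = {s1, t1}
  B2 = {s2, s3, t2, t3}
  B3 = {s4, t4}
s0 ∈ B0, t0 ∈ B0 → same block
Bisimilar ⇒ trace-equivalent.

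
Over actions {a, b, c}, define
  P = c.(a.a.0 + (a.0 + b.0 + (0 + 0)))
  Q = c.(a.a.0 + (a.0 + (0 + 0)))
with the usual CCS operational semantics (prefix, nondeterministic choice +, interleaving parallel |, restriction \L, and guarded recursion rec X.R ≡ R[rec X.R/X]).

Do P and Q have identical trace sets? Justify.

P's transition system — 4 states:
  s0 = c.(a.a.0 + (a.0 + b.0 + (0 + 0))) | -c-> s1
  s1 = a.a.0 + (a.0 + b.0 + (0 + 0)) | -a-> s2, -a-> s3, -b-> s2
  s2 = 0 | deadlocked
  s3 = a.0 | -a-> s2
Q's transition system — 4 states:
  t0 = c.(a.a.0 + (a.0 + (0 + 0))) | -c-> t1
  t1 = a.a.0 + (a.0 + (0 + 0)) | -a-> t2, -a-> t3
  t2 = 0 | deadlocked
  t3 = a.0 | -a-> t2
Run σ = ⟨cb⟩ on P: start {s0}
  after c @ step 1: {s1}
  after b @ step 2: {s2}
  — P admits the full trace.
Run σ = ⟨cb⟩ on Q: start {t0}
  after c @ step 1: {t1}
  after b @ step 2: ∅  — Q cannot continue

trace-distinct — witness ⟨cb⟩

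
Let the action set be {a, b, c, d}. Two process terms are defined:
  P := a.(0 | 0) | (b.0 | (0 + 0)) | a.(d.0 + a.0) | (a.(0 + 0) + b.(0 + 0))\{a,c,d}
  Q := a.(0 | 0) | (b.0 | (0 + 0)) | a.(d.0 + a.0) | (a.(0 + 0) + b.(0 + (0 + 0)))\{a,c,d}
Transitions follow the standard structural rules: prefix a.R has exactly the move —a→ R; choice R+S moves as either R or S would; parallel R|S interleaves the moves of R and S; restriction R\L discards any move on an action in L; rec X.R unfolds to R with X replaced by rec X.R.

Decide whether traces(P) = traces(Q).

YES

Reachable graph of P (24 states):
  p0 = a.(0 | 0) | (b.0 | (0 + 0)) | a.(d.0 + a.0) | (a.(0 + 0) + b.(0 + 0))\{a,c,d} | ··a··> p1, ··a··> p2, ··b··> p3, ··b··> p4
  p1 = 0 | 0 | (b.0 | (0 + 0)) | a.(d.0 + a.0) | (a.(0 + 0) + b.(0 + 0))\{a,c,d} | ··a··> p5, ··b··> p6, ··b··> p7
  p2 = a.(0 | 0) | (b.0 | (0 + 0)) | (d.0 + a.0) | (a.(0 + 0) + b.(0 + 0))\{a,c,d} | ··a··> p5, ··a··> p8, ··b··> p10, ··b··> p9, ··d··> p8
  p3 = a.(0 | 0) | (0 | (0 + 0)) | a.(d.0 + a.0) | (a.(0 + 0) + b.(0 + 0))\{a,c,d} | ··a··> p6, ··a··> p9, ··b··> p11
  p4 = a.(0 | 0) | (b.0 | (0 + 0)) | a.(d.0 + a.0) | (0 + 0)\{a,c,d} | ··a··> p10, ··a··> p7, ··b··> p11
  p5 = 0 | 0 | (b.0 | (0 + 0)) | (d.0 + a.0) | (a.(0 + 0) + b.(0 + 0))\{a,c,d} | ··a··> p12, ··b··> p13, ··b··> p14, ··d··> p12
  p6 = 0 | 0 | (0 | (0 + 0)) | a.(d.0 + a.0) | (a.(0 + 0) + b.(0 + 0))\{a,c,d} | ··a··> p13, ··b··> p15
  p7 = 0 | 0 | (b.0 | (0 + 0)) | a.(d.0 + a.0) | (0 + 0)\{a,c,d} | ··a··> p14, ··b··> p15
  p8 = a.(0 | 0) | (b.0 | (0 + 0)) | 0 | (a.(0 + 0) + b.(0 + 0))\{a,c,d} | ··a··> p12, ··b··> p16, ··b··> p17
  p9 = a.(0 | 0) | (0 | (0 + 0)) | (d.0 + a.0) | (a.(0 + 0) + b.(0 + 0))\{a,c,d} | ··a··> p13, ··a··> p16, ··b··> p18, ··d··> p16
  p10 = a.(0 | 0) | (b.0 | (0 + 0)) | (d.0 + a.0) | (0 + 0)\{a,c,d} | ··a··> p14, ··a··> p17, ··b··> p18, ··d··> p17
  p11 = a.(0 | 0) | (0 | (0 + 0)) | a.(d.0 + a.0) | (0 + 0)\{a,c,d} | ··a··> p15, ··a··> p18
  p12 = 0 | 0 | (b.0 | (0 + 0)) | 0 | (a.(0 + 0) + b.(0 + 0))\{a,c,d} | ··b··> p19, ··b··> p20
  p13 = 0 | 0 | (0 | (0 + 0)) | (d.0 + a.0) | (a.(0 + 0) + b.(0 + 0))\{a,c,d} | ··a··> p19, ··b··> p21, ··d··> p19
  p14 = 0 | 0 | (b.0 | (0 + 0)) | (d.0 + a.0) | (0 + 0)\{a,c,d} | ··a··> p20, ··b··> p21, ··d··> p20
  p15 = 0 | 0 | (0 | (0 + 0)) | a.(d.0 + a.0) | (0 + 0)\{a,c,d} | ··a··> p21
  p16 = a.(0 | 0) | (0 | (0 + 0)) | 0 | (a.(0 + 0) + b.(0 + 0))\{a,c,d} | ··a··> p19, ··b··> p22
  p17 = a.(0 | 0) | (b.0 | (0 + 0)) | 0 | (0 + 0)\{a,c,d} | ··a··> p20, ··b··> p22
  p18 = a.(0 | 0) | (0 | (0 + 0)) | (d.0 + a.0) | (0 + 0)\{a,c,d} | ··a··> p21, ··a··> p22, ··d··> p22
  p19 = 0 | 0 | (0 | (0 + 0)) | 0 | (a.(0 + 0) + b.(0 + 0))\{a,c,d} | ··b··> p23
  p20 = 0 | 0 | (b.0 | (0 + 0)) | 0 | (0 + 0)\{a,c,d} | ··b··> p23
  p21 = 0 | 0 | (0 | (0 + 0)) | (d.0 + a.0) | (0 + 0)\{a,c,d} | ··a··> p23, ··d··> p23
  p22 = a.(0 | 0) | (0 | (0 + 0)) | 0 | (0 + 0)\{a,c,d} | ··a··> p23
  p23 = 0 | 0 | (0 | (0 + 0)) | 0 | (0 + 0)\{a,c,d} | deadlocked
Reachable graph of Q (24 states):
  q0 = a.(0 | 0) | (b.0 | (0 + 0)) | a.(d.0 + a.0) | (a.(0 + 0) + b.(0 + (0 + 0)))\{a,c,d} | ··a··> q1, ··a··> q2, ··b··> q3, ··b··> q4
  q1 = 0 | 0 | (b.0 | (0 + 0)) | a.(d.0 + a.0) | (a.(0 + 0) + b.(0 + (0 + 0)))\{a,c,d} | ··a··> q5, ··b··> q6, ··b··> q7
  q2 = a.(0 | 0) | (b.0 | (0 + 0)) | (d.0 + a.0) | (a.(0 + 0) + b.(0 + (0 + 0)))\{a,c,d} | ··a··> q5, ··a··> q8, ··b··> q10, ··b··> q9, ··d··> q8
  q3 = a.(0 | 0) | (0 | (0 + 0)) | a.(d.0 + a.0) | (a.(0 + 0) + b.(0 + (0 + 0)))\{a,c,d} | ··a··> q6, ··a··> q9, ··b··> q11
  q4 = a.(0 | 0) | (b.0 | (0 + 0)) | a.(d.0 + a.0) | (0 + (0 + 0))\{a,c,d} | ··a··> q10, ··a··> q7, ··b··> q11
  q5 = 0 | 0 | (b.0 | (0 + 0)) | (d.0 + a.0) | (a.(0 + 0) + b.(0 + (0 + 0)))\{a,c,d} | ··a··> q12, ··b··> q13, ··b··> q14, ··d··> q12
  q6 = 0 | 0 | (0 | (0 + 0)) | a.(d.0 + a.0) | (a.(0 + 0) + b.(0 + (0 + 0)))\{a,c,d} | ··a··> q13, ··b··> q15
  q7 = 0 | 0 | (b.0 | (0 + 0)) | a.(d.0 + a.0) | (0 + (0 + 0))\{a,c,d} | ··a··> q14, ··b··> q15
  q8 = a.(0 | 0) | (b.0 | (0 + 0)) | 0 | (a.(0 + 0) + b.(0 + (0 + 0)))\{a,c,d} | ··a··> q12, ··b··> q16, ··b··> q17
  q9 = a.(0 | 0) | (0 | (0 + 0)) | (d.0 + a.0) | (a.(0 + 0) + b.(0 + (0 + 0)))\{a,c,d} | ··a··> q13, ··a··> q16, ··b··> q18, ··d··> q16
  q10 = a.(0 | 0) | (b.0 | (0 + 0)) | (d.0 + a.0) | (0 + (0 + 0))\{a,c,d} | ··a··> q14, ··a··> q17, ··b··> q18, ··d··> q17
  q11 = a.(0 | 0) | (0 | (0 + 0)) | a.(d.0 + a.0) | (0 + (0 + 0))\{a,c,d} | ··a··> q15, ··a··> q18
  q12 = 0 | 0 | (b.0 | (0 + 0)) | 0 | (a.(0 + 0) + b.(0 + (0 + 0)))\{a,c,d} | ··b··> q19, ··b··> q20
  q13 = 0 | 0 | (0 | (0 + 0)) | (d.0 + a.0) | (a.(0 + 0) + b.(0 + (0 + 0)))\{a,c,d} | ··a··> q19, ··b··> q21, ··d··> q19
  q14 = 0 | 0 | (b.0 | (0 + 0)) | (d.0 + a.0) | (0 + (0 + 0))\{a,c,d} | ··a··> q20, ··b··> q21, ··d··> q20
  q15 = 0 | 0 | (0 | (0 + 0)) | a.(d.0 + a.0) | (0 + (0 + 0))\{a,c,d} | ··a··> q21
  q16 = a.(0 | 0) | (0 | (0 + 0)) | 0 | (a.(0 + 0) + b.(0 + (0 + 0)))\{a,c,d} | ··a··> q19, ··b··> q22
  q17 = a.(0 | 0) | (b.0 | (0 + 0)) | 0 | (0 + (0 + 0))\{a,c,d} | ··a··> q20, ··b··> q22
  q18 = a.(0 | 0) | (0 | (0 + 0)) | (d.0 + a.0) | (0 + (0 + 0))\{a,c,d} | ··a··> q21, ··a··> q22, ··d··> q22
  q19 = 0 | 0 | (0 | (0 + 0)) | 0 | (a.(0 + 0) + b.(0 + (0 + 0)))\{a,c,d} | ··b··> q23
  q20 = 0 | 0 | (b.0 | (0 + 0)) | 0 | (0 + (0 + 0))\{a,c,d} | ··b··> q23
  q21 = 0 | 0 | (0 | (0 + 0)) | (d.0 + a.0) | (0 + (0 + 0))\{a,c,d} | ··a··> q23, ··d··> q23
  q22 = a.(0 | 0) | (0 | (0 + 0)) | 0 | (0 + (0 + 0))\{a,c,d} | ··a··> q23
  q23 = 0 | 0 | (0 | (0 + 0)) | 0 | (0 + (0 + 0))\{a,c,d} | deadlocked
Bisimilarity quotient blocks:
  B0 = {p0, q0}
  B1 = {p1, q1}
  B2 = {p5, q5}
  B3 = {p12, q12}
  B4 = {p19, p20, q19, q20}
  B5 = {p23, q23}
  B6 = {p13, p14, q13, q14}
  B7 = {p21, q21}
  B8 = {p6, p7, q6, q7}
  B9 = {p15, q15}
  B10 = {p3, p4, q3, q4}
  B11 = {p11, q11}
  B12 = {p18, q18}
  B13 = {p22, q22}
  B14 = {p10, p9, q10, q9}
  B15 = {p16, p17, q16, q17}
  B16 = {p2, q2}
  B17 = {p8, q8}
p0 ∈ B0, q0 ∈ B0 → same block
Bisimilar ⇒ trace-equivalent.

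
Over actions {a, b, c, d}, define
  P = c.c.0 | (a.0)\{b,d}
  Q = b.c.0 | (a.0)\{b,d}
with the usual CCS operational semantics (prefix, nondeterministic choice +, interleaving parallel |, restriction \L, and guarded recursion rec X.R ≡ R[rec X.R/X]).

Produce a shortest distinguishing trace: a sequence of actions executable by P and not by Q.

LTS(P): 6 reachable states
  s0 = c.c.0 | (a.0)\{b,d} ⊢ ··a··> s1, ··c··> s2
  s1 = c.c.0 | 0\{b,d} ⊢ ··c··> s3
  s2 = c.0 | (a.0)\{b,d} ⊢ ··a··> s3, ··c··> s4
  s3 = c.0 | 0\{b,d} ⊢ ··c··> s5
  s4 = 0 | (a.0)\{b,d} ⊢ ··a··> s5
  s5 = 0 | 0\{b,d} ⊢ ∅
LTS(Q): 6 reachable states
  t0 = b.c.0 | (a.0)\{b,d} ⊢ ··a··> t1, ··b··> t2
  t1 = b.c.0 | 0\{b,d} ⊢ ··b··> t3
  t2 = c.0 | (a.0)\{b,d} ⊢ ··a··> t3, ··c··> t4
  t3 = c.0 | 0\{b,d} ⊢ ··c··> t5
  t4 = 0 | (a.0)\{b,d} ⊢ ··a··> t5
  t5 = 0 | 0\{b,d} ⊢ ∅
Executing c from P (initial set {s0}):
  step 1 (c): {s2}
  P completes σ.
Executing c from Q (initial set {t0}):
  step 1 (c): ∅  — Q cannot continue

c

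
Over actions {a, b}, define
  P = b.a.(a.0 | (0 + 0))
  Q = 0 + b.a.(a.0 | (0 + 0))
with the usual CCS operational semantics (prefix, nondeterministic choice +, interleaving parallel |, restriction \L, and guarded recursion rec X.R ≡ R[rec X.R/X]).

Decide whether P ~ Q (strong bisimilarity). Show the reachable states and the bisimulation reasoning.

LTS(P): 4 reachable states
  u0 = b.a.(a.0 | (0 + 0)) ⊢ ··b··> u1
  u1 = a.(a.0 | (0 + 0)) ⊢ ··a··> u2
  u2 = a.0 | (0 + 0) ⊢ ··a··> u3
  u3 = 0 | (0 + 0) ⊢ ∅
LTS(Q): 4 reachable states
  v0 = 0 + b.a.(a.0 | (0 + 0)) ⊢ ··b··> v1
  v1 = a.(a.0 | (0 + 0)) ⊢ ··a··> v2
  v2 = a.0 | (0 + 0) ⊢ ··a··> v3
  v3 = 0 | (0 + 0) ⊢ ∅
Bisimilarity quotient blocks:
  B0 = {u0, v0}
  B1 = {u1, v1}
  B2 = {u2, v2}
  B3 = {u3, v3}
u0 ∈ B0, v0 ∈ B0 → same block

P ~ Q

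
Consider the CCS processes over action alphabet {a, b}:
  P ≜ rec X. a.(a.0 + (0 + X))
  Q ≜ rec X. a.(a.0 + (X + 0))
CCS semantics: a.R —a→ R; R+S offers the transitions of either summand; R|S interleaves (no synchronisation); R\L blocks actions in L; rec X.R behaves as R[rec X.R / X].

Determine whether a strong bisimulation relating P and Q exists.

YES

LTS(P): 3 reachable states
  m0 = rec X. a.(a.0 + (0 + X)) | =a=> m1
  m1 = a.0 + (0 + (rec X. a.(a.0 + (0 + X)))) | =a=> m1, =a=> m2
  m2 = 0 | ∅
LTS(Q): 3 reachable states
  n0 = rec X. a.(a.0 + (X + 0)) | =a=> n1
  n1 = a.0 + ((rec X. a.(a.0 + (X + 0))) + 0) | =a=> n1, =a=> n2
  n2 = 0 | ∅
Partition-refinement fixed point:
  B0 = {m0, n0}
  B1 = {m1, n1}
  B2 = {m2, n2}
m0 ∈ B0, n0 ∈ B0 → same block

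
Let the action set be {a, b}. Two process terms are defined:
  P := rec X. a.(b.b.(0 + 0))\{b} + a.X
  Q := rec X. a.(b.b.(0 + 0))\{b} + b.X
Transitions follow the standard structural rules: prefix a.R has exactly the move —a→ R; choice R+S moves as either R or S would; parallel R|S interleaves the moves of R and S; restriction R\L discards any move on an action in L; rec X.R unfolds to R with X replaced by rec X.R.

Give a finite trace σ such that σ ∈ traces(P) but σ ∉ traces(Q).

aa

Reachable graph of P (2 states):
  u0 = rec X. a.(b.b.(0 + 0))\{b} + a.X :: —a→ u0, —a→ u1
  u1 = (b.b.(0 + 0))\{b} :: stopped
Reachable graph of Q (2 states):
  v0 = rec X. a.(b.b.(0 + 0))\{b} + b.X :: —a→ v1, —b→ v0
  v1 = (b.b.(0 + 0))\{b} :: stopped
Run σ = ⟨aa⟩ on P: start {u0}
  step 1 (a): {u0, u1}
  step 2 (a): {u0, u1}
  — P admits the full trace.
Run σ = ⟨aa⟩ on Q: start {v0}
  step 1 (a): {v1}
  step 2 (a): ∅ (Q stuck)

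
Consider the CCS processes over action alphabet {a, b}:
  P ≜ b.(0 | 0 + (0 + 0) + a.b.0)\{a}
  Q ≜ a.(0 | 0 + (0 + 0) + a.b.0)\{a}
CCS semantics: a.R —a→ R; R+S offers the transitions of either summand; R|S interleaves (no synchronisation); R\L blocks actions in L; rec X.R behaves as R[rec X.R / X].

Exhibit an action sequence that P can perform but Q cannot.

b

Reachable graph of P (2 states):
  p0 = b.(0 | 0 + (0 + 0) + a.b.0)\{a} | —b→ p1
  p1 = (0 | 0 + (0 + 0) + a.b.0)\{a} | ∅
Reachable graph of Q (2 states):
  q0 = a.(0 | 0 + (0 + 0) + a.b.0)\{a} | —a→ q1
  q1 = (0 | 0 + (0 + 0) + a.b.0)\{a} | ∅
Executing b from P (initial set {p0}):
  after b @ step 1: {p1}
  — P admits the full trace.
Executing b from Q (initial set {q0}):
  after b @ step 1: ∅ (Q stuck)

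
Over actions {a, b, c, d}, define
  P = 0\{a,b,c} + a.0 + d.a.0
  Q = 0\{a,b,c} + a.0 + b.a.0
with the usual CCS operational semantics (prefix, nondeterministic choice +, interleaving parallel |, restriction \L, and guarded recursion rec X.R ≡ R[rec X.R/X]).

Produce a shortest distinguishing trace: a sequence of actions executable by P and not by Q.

LTS(P): 3 reachable states
  m0 = 0\{a,b,c} + a.0 + d.a.0 | =a=> m1, =d=> m2
  m1 = 0 | deadlocked
  m2 = a.0 | =a=> m1
LTS(Q): 3 reachable states
  n0 = 0\{a,b,c} + a.0 + b.a.0 | =a=> n1, =b=> n2
  n1 = 0 | deadlocked
  n2 = a.0 | =a=> n1
Run σ = ⟨d⟩ on P: start {m0}
  after d @ step 1: {m2}
  P completes σ.
Run σ = ⟨d⟩ on Q: start {n0}
  after d @ step 1: ∅  — Q cannot continue

d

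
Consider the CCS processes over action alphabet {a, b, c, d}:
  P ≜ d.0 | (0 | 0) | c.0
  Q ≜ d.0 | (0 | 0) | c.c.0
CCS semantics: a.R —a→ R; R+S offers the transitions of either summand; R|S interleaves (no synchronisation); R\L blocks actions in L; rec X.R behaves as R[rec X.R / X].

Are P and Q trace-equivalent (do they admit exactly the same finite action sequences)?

traces(P) ≠ traces(Q) — witness ⟨cc⟩

P's transition system — 4 states:
  u0 = d.0 | (0 | 0) | c.0 | —c→ u1, —d→ u2
  u1 = d.0 | (0 | 0) | 0 | —d→ u3
  u2 = 0 | (0 | 0) | c.0 | —c→ u3
  u3 = 0 | (0 | 0) | 0 | deadlocked
Q's transition system — 6 states:
  v0 = d.0 | (0 | 0) | c.c.0 | —c→ v1, —d→ v2
  v1 = d.0 | (0 | 0) | c.0 | —c→ v3, —d→ v4
  v2 = 0 | (0 | 0) | c.c.0 | —c→ v4
  v3 = d.0 | (0 | 0) | 0 | —d→ v5
  v4 = 0 | (0 | 0) | c.0 | —c→ v5
  v5 = 0 | (0 | 0) | 0 | deadlocked
Run σ = ⟨cc⟩ on Q: start {v0}
  after c @ step 1: {v1}
  after c @ step 2: {v3}
  Q completes σ.
Run σ = ⟨cc⟩ on P: start {u0}
  after c @ step 1: {u1}
  after c @ step 2: ∅  — P cannot continue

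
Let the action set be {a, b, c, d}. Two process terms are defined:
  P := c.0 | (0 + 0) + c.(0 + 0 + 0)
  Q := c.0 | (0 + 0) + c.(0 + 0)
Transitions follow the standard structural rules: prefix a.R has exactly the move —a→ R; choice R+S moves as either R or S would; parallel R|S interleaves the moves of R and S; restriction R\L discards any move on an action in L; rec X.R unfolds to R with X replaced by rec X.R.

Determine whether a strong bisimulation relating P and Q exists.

P ~ Q

Reachable graph of P (3 states):
  u0 = c.0 | (0 + 0) + c.(0 + 0 + 0) → -c-> u1, -c-> u2
  u1 = 0 + 0 + 0 → (no moves)
  u2 = 0 | (0 + 0) → (no moves)
Reachable graph of Q (3 states):
  v0 = c.0 | (0 + 0) + c.(0 + 0) → -c-> v1, -c-> v2
  v1 = 0 + 0 → (no moves)
  v2 = 0 | (0 + 0) → (no moves)
Coarsest stable partition (strong bisimilarity classes):
  B0 = {u0, v0}
  B1 = {u1, u2, v1, v2}
u0 ∈ B0, v0 ∈ B0 → same block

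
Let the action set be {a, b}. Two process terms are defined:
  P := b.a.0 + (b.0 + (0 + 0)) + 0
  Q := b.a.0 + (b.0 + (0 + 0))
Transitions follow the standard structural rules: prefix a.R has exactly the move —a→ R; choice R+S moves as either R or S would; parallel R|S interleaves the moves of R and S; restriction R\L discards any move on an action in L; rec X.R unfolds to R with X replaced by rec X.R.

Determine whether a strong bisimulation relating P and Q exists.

Reachable graph of P (3 states):
  s0 = b.a.0 + (b.0 + (0 + 0)) + 0 has moves =b=> s1, =b=> s2
  s1 = 0 has moves stopped
  s2 = a.0 has moves =a=> s1
Reachable graph of Q (3 states):
  t0 = b.a.0 + (b.0 + (0 + 0)) has moves =b=> t1, =b=> t2
  t1 = 0 has moves stopped
  t2 = a.0 has moves =a=> t1
Bisimilarity quotient blocks:
  B0 = {s0, t0}
  B1 = {s2, t2}
  B2 = {s1, t1}
s0 ∈ B0, t0 ∈ B0 → same block

bisimilar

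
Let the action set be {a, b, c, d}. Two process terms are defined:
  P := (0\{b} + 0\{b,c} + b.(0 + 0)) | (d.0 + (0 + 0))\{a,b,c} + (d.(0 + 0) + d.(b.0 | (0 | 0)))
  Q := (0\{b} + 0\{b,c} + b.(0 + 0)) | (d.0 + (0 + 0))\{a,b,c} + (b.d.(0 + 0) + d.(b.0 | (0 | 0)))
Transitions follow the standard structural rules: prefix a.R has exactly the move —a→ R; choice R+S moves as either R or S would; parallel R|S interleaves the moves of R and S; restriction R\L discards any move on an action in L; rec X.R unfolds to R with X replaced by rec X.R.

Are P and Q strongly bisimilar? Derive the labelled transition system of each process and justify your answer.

NO

LTS(P): 7 reachable states
  p0 = (0\{b} + 0\{b,c} + b.(0 + 0)) | (d.0 + (0 + 0))\{a,b,c} + (d.(0 + 0) + d.(b.0 | (0 | 0))) | ··b··> p1, ··d··> p2, ··d··> p3, ··d··> p4
  p1 = (0 + 0) | (d.0 + (0 + 0))\{a,b,c} | ··d··> p5
  p2 = (0\{b} + 0\{b,c} + b.(0 + 0)) | 0\{a,b,c} | ··b··> p5
  p3 = 0 + 0 | stopped
  p4 = b.0 | (0 | 0) | ··b··> p6
  p5 = (0 + 0) | 0\{a,b,c} | stopped
  p6 = 0 | (0 | 0) | stopped
LTS(Q): 8 reachable states
  q0 = (0\{b} + 0\{b,c} + b.(0 + 0)) | (d.0 + (0 + 0))\{a,b,c} + (b.d.(0 + 0) + d.(b.0 | (0 | 0))) | ··b··> q1, ··b··> q2, ··d··> q3, ··d··> q4
  q1 = (0 + 0) | (d.0 + (0 + 0))\{a,b,c} | ··d··> q5
  q2 = d.(0 + 0) | ··d··> q6
  q3 = (0\{b} + 0\{b,c} + b.(0 + 0)) | 0\{a,b,c} | ··b··> q5
  q4 = b.0 | (0 | 0) | ··b··> q7
  q5 = (0 + 0) | 0\{a,b,c} | stopped
  q6 = 0 + 0 | stopped
  q7 = 0 | (0 | 0) | stopped
Partition-refinement fixed point:
  B0 = {p0}
  B1 = {p2, p4, q3, q4}
  B2 = {p3, p5, p6, q5, q6, q7}
  B3 = {p1, q1, q2}
  B4 = {q0}
p0 ∈ B0, q0 ∈ B4 → different blocks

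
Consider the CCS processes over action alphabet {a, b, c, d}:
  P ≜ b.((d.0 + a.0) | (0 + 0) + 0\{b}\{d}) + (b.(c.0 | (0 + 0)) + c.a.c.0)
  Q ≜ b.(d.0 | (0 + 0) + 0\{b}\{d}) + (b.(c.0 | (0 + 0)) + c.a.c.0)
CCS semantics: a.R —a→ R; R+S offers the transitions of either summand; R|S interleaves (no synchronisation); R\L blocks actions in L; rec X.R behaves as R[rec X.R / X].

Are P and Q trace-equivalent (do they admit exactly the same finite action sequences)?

LTS(P): 7 reachable states
  s0 = b.((d.0 + a.0) | (0 + 0) + 0\{b}\{d}) + (b.(c.0 | (0 + 0)) + c.a.c.0) → ··b··> s1, ··b··> s2, ··c··> s3
  s1 = (d.0 + a.0) | (0 + 0) + 0\{b}\{d} → ··a··> s4, ··d··> s4
  s2 = c.0 | (0 + 0) → ··c··> s4
  s3 = a.c.0 → ··a··> s5
  s4 = 0 | (0 + 0) → (no moves)
  s5 = c.0 → ··c··> s6
  s6 = 0 → (no moves)
LTS(Q): 7 reachable states
  t0 = b.(d.0 | (0 + 0) + 0\{b}\{d}) + (b.(c.0 | (0 + 0)) + c.a.c.0) → ··b··> t1, ··b··> t2, ··c··> t3
  t1 = c.0 | (0 + 0) → ··c··> t4
  t2 = d.0 | (0 + 0) + 0\{b}\{d} → ··d··> t4
  t3 = a.c.0 → ··a··> t5
  t4 = 0 | (0 + 0) → (no moves)
  t5 = c.0 → ··c··> t6
  t6 = 0 → (no moves)
Executing ba from P (initial set {s0}):
  [1] b ⇒ {s1, s2}
  [2] a ⇒ {s4}
  — P admits the full trace.
Executing ba from Q (initial set {t0}):
  [1] b ⇒ {t1, t2}
  [2] a ⇒ ∅  — Q cannot continue

trace-distinct — witness ⟨ba⟩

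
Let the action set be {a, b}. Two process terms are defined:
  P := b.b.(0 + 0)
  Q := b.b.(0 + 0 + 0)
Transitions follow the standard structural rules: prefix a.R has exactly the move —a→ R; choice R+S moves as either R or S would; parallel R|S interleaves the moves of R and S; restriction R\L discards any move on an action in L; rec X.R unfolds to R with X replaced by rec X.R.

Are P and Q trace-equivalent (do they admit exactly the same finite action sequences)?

traces(P) = traces(Q)

LTS(P): 3 reachable states
  s0 = b.b.(0 + 0) has moves -b-> s1
  s1 = b.(0 + 0) has moves -b-> s2
  s2 = 0 + 0 has moves ∅
LTS(Q): 3 reachable states
  t0 = b.b.(0 + 0 + 0) has moves -b-> t1
  t1 = b.(0 + 0 + 0) has moves -b-> t2
  t2 = 0 + 0 + 0 has moves ∅
Coarsest stable partition (strong bisimilarity classes):
  B0 = {s0, t0}
  B1 = {s1, t1}
  B2 = {s2, t2}
s0 ∈ B0, t0 ∈ B0 → same block
Bisimilar ⇒ trace-equivalent.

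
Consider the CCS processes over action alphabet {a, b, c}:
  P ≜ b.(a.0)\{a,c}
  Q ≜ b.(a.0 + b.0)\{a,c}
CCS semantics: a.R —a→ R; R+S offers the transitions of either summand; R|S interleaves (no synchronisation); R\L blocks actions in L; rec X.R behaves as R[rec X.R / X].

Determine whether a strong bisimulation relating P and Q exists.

NO

Reachable graph of P (2 states):
  u0 = b.(a.0)\{a,c} | =b=> u1
  u1 = (a.0)\{a,c} | ∅
Reachable graph of Q (3 states):
  v0 = b.(a.0 + b.0)\{a,c} | =b=> v1
  v1 = (a.0 + b.0)\{a,c} | =b=> v2
  v2 = 0\{a,c} | ∅
Bisimilarity quotient blocks:
  B0 = {u0, v1}
  B1 = {u1, v2}
  B2 = {v0}
u0 ∈ B0, v0 ∈ B2 → different blocks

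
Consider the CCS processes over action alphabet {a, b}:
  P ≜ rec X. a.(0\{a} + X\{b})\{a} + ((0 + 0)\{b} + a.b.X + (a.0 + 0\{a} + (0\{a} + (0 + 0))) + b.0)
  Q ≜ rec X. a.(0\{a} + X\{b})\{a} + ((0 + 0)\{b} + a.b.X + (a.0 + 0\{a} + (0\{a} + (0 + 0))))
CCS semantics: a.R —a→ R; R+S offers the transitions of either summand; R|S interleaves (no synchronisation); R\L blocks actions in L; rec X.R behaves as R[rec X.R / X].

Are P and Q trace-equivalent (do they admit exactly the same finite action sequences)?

LTS(P): 4 reachable states
  p0 = rec X. a.(0\{a} + X\{b})\{a} + ((0 + 0)\{b} + a.b.X + (a.0 + 0\{a} + (0\{a} + (0 + 0))) + b.0) ⊢ ··a··> p1, ··a··> p2, ··a··> p3, ··b··> p2
  p1 = (0\{a} + (rec X. a.(0\{a} + X\{b})\{a} + ((0 + 0)\{b} + a.b.X + (a.0 + 0\{a} + (0\{a} + (0 + 0))) + b.0))\{b})\{a} ⊢ ∅
  p2 = 0 ⊢ ∅
  p3 = b.(rec X. a.(0\{a} + X\{b})\{a} + ((0 + 0)\{b} + a.b.X + (a.0 + 0\{a} + (0\{a} + (0 + 0))) + b.0)) ⊢ ··b··> p0
LTS(Q): 4 reachable states
  q0 = rec X. a.(0\{a} + X\{b})\{a} + ((0 + 0)\{b} + a.b.X + (a.0 + 0\{a} + (0\{a} + (0 + 0)))) ⊢ ··a··> q1, ··a··> q2, ··a··> q3
  q1 = (0\{a} + (rec X. a.(0\{a} + X\{b})\{a} + ((0 + 0)\{b} + a.b.X + (a.0 + 0\{a} + (0\{a} + (0 + 0)))))\{b})\{a} ⊢ ∅
  q2 = 0 ⊢ ∅
  q3 = b.(rec X. a.(0\{a} + X\{b})\{a} + ((0 + 0)\{b} + a.b.X + (a.0 + 0\{a} + (0\{a} + (0 + 0))))) ⊢ ··b··> q0
Trace ⟨b⟩ through P, begin at {p0}:
  [1] b ⇒ {p2}
  — P admits the full trace.
Trace ⟨b⟩ through Q, begin at {q0}:
  [1] b ⇒ no successor for Q

traces(P) ≠ traces(Q) — witness ⟨b⟩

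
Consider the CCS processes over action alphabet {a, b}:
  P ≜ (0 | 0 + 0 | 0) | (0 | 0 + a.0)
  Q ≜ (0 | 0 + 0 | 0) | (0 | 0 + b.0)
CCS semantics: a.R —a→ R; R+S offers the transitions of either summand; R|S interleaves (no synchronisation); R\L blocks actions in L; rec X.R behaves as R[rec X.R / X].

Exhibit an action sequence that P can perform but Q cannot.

a

Reachable graph of P (2 states):
  m0 = (0 | 0 + 0 | 0) | (0 | 0 + a.0) | --a--▸ m1
  m1 = (0 | 0 + 0 | 0) | 0 | ∅
Reachable graph of Q (2 states):
  n0 = (0 | 0 + 0 | 0) | (0 | 0 + b.0) | --b--▸ n1
  n1 = (0 | 0 + 0 | 0) | 0 | ∅
Run σ = ⟨a⟩ on P: start {m0}
  [1] a ⇒ {m1}
  — P admits the full trace.
Run σ = ⟨a⟩ on Q: start {n0}
  [1] a ⇒ no successor for Q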